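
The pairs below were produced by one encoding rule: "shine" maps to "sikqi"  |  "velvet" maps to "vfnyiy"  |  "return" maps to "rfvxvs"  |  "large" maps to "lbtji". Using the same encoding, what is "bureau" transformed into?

In shine: s→s is +0, h→i is +1, i→k is +2, n→q is +3 — the shift increases by 1 each position. The shift increases by 1 at each position, starting from +0: 0, 1, 2, ….
On bureau: b+0=b, u+1=v, r+2=t, e+3=h, a+4=e, u+5=z.

bvthez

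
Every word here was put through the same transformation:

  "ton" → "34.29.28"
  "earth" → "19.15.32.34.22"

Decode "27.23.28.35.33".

t is letter #20 and maps to 34: an offset of 14. Each letter is replaced by its alphabet position (a=1..z=26) + 14.
Reversing it on 27.23.28.35.33: 27→(27−14)÷1=13=m, 23→(23−14)÷1=9=i, 28→(28−14)÷1=14=n, 35→(35−14)÷1=21=u, 33→(33−14)÷1=19=s.

minus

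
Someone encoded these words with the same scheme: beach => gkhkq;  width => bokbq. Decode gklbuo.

In beach: b→g is +5, e→k is +6, a→h is +7, c→k is +8 — the shift increases by 1 each position. The shift increases by 1 at each position, starting from +5: 5, 6, 7, ….
Decoding gklbuo: g−5=b, k−6=e, l−7=e, b−8=t, u−9=l, o−10=e.

beetle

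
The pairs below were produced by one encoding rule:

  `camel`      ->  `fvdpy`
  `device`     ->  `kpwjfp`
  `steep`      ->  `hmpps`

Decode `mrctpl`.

turkey

Treating letters as 0–25, the rule is x ↦ 5x + 21 (mod 26).
Undoing it on mrctpl: m(12)→21·(12−21)≡19=t; r(17)→21·(17−21)≡20=u; c(2)→21·(2−21)≡17=r; t(19)→21·(19−21)≡10=k; p(15)→21·(15−21)≡4=e; l(11)→21·(11−21)≡24=y (all mod 26).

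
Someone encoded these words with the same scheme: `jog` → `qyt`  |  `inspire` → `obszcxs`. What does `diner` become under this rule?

The output letters match the input read backwards, each shifted +10: jog reversed is goj. Two steps: reverse the string, then apply a Caesar shift of +10.
On diner: reverse → renid; then shift: r+10=b, e+10=o, n+10=x, i+10=s, d+10=n.

boxsn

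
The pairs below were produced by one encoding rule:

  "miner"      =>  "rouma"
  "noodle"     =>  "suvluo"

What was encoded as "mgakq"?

hatch

In miner: m→r is +5, i→o is +6, n→u is +7, e→m is +8 — the shift increases by 1 each position. Letter i (0-indexed) is shifted by i+5, so successive shifts are 5, 6, 7, ….
Decoding mgakq: m−5=h, g−6=a, a−7=t, k−8=c, q−9=h.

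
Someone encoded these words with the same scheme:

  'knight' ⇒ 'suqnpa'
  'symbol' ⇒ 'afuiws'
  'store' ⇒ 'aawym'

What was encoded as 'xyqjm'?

Shifts by position in knight: pos 0: k→s (+8), pos 1: n→u (+7), pos 2: i→q (+8), pos 3: g→n (+7) — repeating every 2. A repeating key of period 2 is used — shifts +8, +7 over and over.
Undoing it on xyqjm: x−8=p, y−7=r, q−8=i, j−7=c, m−8=e.

price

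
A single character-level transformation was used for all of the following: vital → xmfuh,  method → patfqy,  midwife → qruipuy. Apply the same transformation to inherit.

fudqtzu

The output letters match the input read backwards, each shifted +12: vital reversed is lativ. The word is reversed, then every letter is shifted forward by 12.
For inherit: reverse → tirehni; then shift: t+12=f, i+12=u, r+12=d, e+12=q, h+12=t, n+12=z, i+12=u.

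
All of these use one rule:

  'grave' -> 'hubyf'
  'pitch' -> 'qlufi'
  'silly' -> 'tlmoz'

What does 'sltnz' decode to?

risky

The shifts repeat in a cycle of length 2: positions 0,1,… shift by +1, +3, then the pattern repeats.
Reversing it on sltnz: s−1=r, l−3=i, t−1=s, n−3=k, z−1=y.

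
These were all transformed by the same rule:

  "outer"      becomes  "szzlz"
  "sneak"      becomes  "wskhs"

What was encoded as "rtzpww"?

In outer: o→s is +4, u→z is +5, t→z is +6, e→l is +7 — the shift increases by 1 each position. Letter i (0-indexed) is shifted by i+4, so successive shifts are 4, 5, 6, ….
Undoing it on rtzpww: r−4=n, t−5=o, z−6=t, p−7=i, w−8=o, w−9=n.

notion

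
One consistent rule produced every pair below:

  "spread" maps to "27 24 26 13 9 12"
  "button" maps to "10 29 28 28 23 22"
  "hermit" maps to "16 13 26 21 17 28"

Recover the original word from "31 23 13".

woe

s is letter #19 and maps to 27: an offset of 8. The number is (letter's place in the alphabet, a=1) + 8.
Decoding 31 23 13: 31→(31−8)÷1=23=w, 23→(23−8)÷1=15=o, 13→(13−8)÷1=5=e.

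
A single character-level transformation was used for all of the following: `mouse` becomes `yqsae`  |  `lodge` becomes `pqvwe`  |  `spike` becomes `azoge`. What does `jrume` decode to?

m(12)→y(24) and o(14)→q(16) fit y≡9x+20 (mod 26); the inverse of 9 mod 26 is 3. Each letter's alphabet position (a=0..z=25) is mapped through 9·x+20 mod 26 — an affine cipher.
Undoing it on jrume: j(9)→3·(9−20)≡19=t; r(17)→3·(17−20)≡17=r; u(20)→3·(20−20)≡0=a; m(12)→3·(12−20)≡2=c; e(4)→3·(4−20)≡4=e (all mod 26).

trace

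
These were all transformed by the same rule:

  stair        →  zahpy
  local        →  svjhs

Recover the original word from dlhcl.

Each letter is shifted forward by 7 in the alphabet (a Caesar shift of +7).
Undoing it on dlhcl: d−7=w, l−7=e, h−7=a, c−7=v, l−7=e.

weave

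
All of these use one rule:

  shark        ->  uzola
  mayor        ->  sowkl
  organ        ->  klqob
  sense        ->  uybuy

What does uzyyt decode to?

sheep

s(18)→u(20) and h(7)→z(25) fit y≡9x+14 (mod 26); the inverse of 9 mod 26 is 3. Treating letters as 0–25, the rule is x ↦ 9x + 14 (mod 26).
Decoding uzyyt: u(20)→3·(20−14)≡18=s; z(25)→3·(25−14)≡7=h; y(24)→3·(24−14)≡4=e; y(24)→3·(24−14)≡4=e; t(19)→3·(19−14)≡15=p (all mod 26).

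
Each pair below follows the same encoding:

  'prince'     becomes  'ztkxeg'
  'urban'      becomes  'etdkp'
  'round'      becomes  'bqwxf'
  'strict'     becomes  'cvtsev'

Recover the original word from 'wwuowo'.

museum

Shifts by position in prince: pos 0: p→z (+10), pos 1: r→t (+2), pos 2: i→k (+2), pos 3: n→x (+10), pos 4: c→e (+2), pos 5: e→g (+2) — repeating every 3. A repeating key of period 3 is used — shifts +10, +2, +2 over and over.
Decoding wwuowo: w−10=m, w−2=u, u−2=s, o−10=e, w−2=u, o−2=m.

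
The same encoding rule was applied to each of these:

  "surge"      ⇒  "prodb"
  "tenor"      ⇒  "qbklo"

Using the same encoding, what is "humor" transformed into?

erjlo

Compare letters: s→p is +23, u→r is +23, r→o is +23 — a constant shift. This is a Caesar cipher with shift 23.
On humor: h+23=e, u+23=r, m+23=j, o+23=l, r+23=o.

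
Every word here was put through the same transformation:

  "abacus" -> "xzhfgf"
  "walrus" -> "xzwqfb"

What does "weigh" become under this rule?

The word is reversed, then every letter is shifted forward by 5.
For weigh: reverse → hgiew; then shift: h+5=m, g+5=l, i+5=n, e+5=j, w+5=b.

mlnjb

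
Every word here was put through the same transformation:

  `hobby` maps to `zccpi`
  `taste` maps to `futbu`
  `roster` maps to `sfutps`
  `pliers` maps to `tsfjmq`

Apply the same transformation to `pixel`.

mfyjq

The output letters match the input read backwards, each shifted +1: hobby reversed is ybboh. Two steps: reverse the string, then apply a Caesar shift of +1.
Applying it to pixel: reverse → lexip; then shift: l+1=m, e+1=f, x+1=y, i+1=j, p+1=q.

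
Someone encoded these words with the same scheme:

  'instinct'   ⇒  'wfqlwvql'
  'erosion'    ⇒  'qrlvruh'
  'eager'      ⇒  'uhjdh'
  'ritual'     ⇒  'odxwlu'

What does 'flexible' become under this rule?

hoelahoi

The output letters match the input read backwards, each shifted +3: instinct reversed is tcnitsni. Read the word backwards and shift each letter +3.
For flexible: reverse → elbixelf; then shift: e+3=h, l+3=o, b+3=e, i+3=l, x+3=a, e+3=h, l+3=o, f+3=i.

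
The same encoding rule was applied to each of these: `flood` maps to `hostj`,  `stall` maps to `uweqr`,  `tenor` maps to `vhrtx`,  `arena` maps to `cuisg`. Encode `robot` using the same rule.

Each letter shifts forward by (position + 2), i.e. 2, 3, 4, … — the shift grows by one for each successive letter.
For robot: r+2=t, o+3=r, b+4=f, o+5=t, t+6=z.

trftz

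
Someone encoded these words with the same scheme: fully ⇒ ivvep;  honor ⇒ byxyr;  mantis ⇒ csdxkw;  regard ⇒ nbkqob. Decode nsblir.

hybrid

The output letters match the input read backwards, each shifted +10: fully reversed is ylluf. The word is reversed, then every letter is shifted forward by 10.
Reversing it on nsblir: shift back: n−10=d, s−10=i, b−10=r, l−10=b, i−10=y, r−10=h → dirbyh; then reverse → hybrid.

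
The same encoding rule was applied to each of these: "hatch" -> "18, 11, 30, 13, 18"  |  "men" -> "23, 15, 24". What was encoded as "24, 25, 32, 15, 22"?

novel

h is letter #8 and maps to 18: an offset of 10. Each letter is replaced by its alphabet position (a=1..z=26) + 10.
Decoding 24, 25, 32, 15, 22: 24→(24−10)÷1=14=n, 25→(25−10)÷1=15=o, 32→(32−10)÷1=22=v, 15→(15−10)÷1=5=e, 22→(22−10)÷1=12=l.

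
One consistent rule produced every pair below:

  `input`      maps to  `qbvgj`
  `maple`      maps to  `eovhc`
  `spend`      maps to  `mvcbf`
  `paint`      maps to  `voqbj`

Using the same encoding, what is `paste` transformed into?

vomjc

i(8)→q(16) and n(13)→b(1) fit y≡23x+14 (mod 26); the inverse of 23 mod 26 is 17. Treating letters as 0–25, the rule is x ↦ 23x + 14 (mod 26).
On paste: p(15)→23·15+14≡21=v; a(0)→23·0+14≡14=o; s(18)→23·18+14≡12=m; t(19)→23·19+14≡9=j; e(4)→23·4+14≡2=c (all mod 26).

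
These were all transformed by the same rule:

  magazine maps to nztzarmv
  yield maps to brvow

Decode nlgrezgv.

Each pair mirrors across the alphabet (m↔n, a↔z, g↔t): positions sum to 25. Each letter is replaced by its mirror in the alphabet: a↔z, b↔y, c↔x, and so on (the Atbash cipher).
Decoding nlgrezgv: n↔m, l↔o, g↔t, r↔i, e↔v, z↔a, g↔t, v↔e.

motivate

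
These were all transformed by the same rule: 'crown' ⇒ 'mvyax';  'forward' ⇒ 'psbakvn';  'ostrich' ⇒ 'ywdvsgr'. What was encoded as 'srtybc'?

Shifts by position in crown: pos 0: c→m (+10), pos 1: r→v (+4), pos 2: o→y (+10), pos 3: w→a (+4) — repeating every 2. The shifts repeat in a cycle of length 2: positions 0,1,… shift by +10, +4, then the pattern repeats.
Decoding srtybc: s−10=i, r−4=n, t−10=j, y−4=u, b−10=r, c−4=y.

injury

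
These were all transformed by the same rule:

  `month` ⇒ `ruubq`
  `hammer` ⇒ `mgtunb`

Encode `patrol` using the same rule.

ugazxv

In month: m→r is +5, o→u is +6, n→u is +7, t→b is +8 — the shift increases by 1 each position. Letter i (0-indexed) is shifted by i+5, so successive shifts are 5, 6, 7, ….
Applying it to patrol: p+5=u, a+6=g, t+7=a, r+8=z, o+9=x, l+10=v.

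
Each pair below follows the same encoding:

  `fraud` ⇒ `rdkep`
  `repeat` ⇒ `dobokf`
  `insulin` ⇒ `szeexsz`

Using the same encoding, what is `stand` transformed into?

The shift depends on letter class: consonant f→r is +12, but vowel a→k is +10. Vowels shift forward by 10 and consonants shift forward by 12.
Applying it to stand: s(cons)+12=e, t(cons)+12=f, a(vowel)+10=k, n(cons)+12=z, d(cons)+12=p.

efkzp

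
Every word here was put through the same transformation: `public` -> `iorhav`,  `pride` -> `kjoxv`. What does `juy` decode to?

The output letters match the input read backwards, each shifted +6: public reversed is cilbup. Read the word backwards and shift each letter +6.
Reversing it on juy: shift back: j−6=d, u−6=o, y−6=s → dos; then reverse → sod.

sod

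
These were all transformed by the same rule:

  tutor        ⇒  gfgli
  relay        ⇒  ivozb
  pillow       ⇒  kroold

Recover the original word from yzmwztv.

bandage

Each letter is replaced by its mirror in the alphabet: a↔z, b↔y, c↔x, and so on (the Atbash cipher).
Reversing it on yzmwztv: y↔b, z↔a, m↔n, w↔d, z↔a, t↔g, v↔e.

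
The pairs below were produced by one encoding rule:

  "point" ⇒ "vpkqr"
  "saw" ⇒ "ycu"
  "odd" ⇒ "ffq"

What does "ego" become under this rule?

The output letters match the input read backwards, each shifted +2: point reversed is tniop. Read the word backwards and shift each letter +2.
For ego: reverse → oge; then shift: o+2=q, g+2=i, e+2=g.

qig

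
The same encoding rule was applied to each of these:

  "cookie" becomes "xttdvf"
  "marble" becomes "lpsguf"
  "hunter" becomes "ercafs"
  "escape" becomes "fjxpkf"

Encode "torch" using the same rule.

atsxe

Each letter's alphabet position (a=0..z=25) is mapped through 17·x+15 mod 26 — an affine cipher.
For torch: t(19)→17·19+15≡0=a; o(14)→17·14+15≡19=t; r(17)→17·17+15≡18=s; c(2)→17·2+15≡23=x; h(7)→17·7+15≡4=e (all mod 26).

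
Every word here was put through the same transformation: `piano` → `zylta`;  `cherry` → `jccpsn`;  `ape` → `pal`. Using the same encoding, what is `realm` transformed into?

The output letters match the input read backwards, each shifted +11: piano reversed is onaip. Two steps: reverse the string, then apply a Caesar shift of +11.
Applying it to realm: reverse → mlaer; then shift: m+11=x, l+11=w, a+11=l, e+11=p, r+11=c.

xwlpc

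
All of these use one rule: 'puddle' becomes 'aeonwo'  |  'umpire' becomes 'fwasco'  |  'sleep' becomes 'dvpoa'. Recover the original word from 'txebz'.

intro

Shifts by position in puddle: pos 0: p→a (+11), pos 1: u→e (+10), pos 2: d→o (+11), pos 3: d→n (+10) — repeating every 2. It's a Vigenère-style cipher with numeric key [11,10]: position i shifts by key[i mod 2].
Undoing it on txebz: t−11=i, x−10=n, e−11=t, b−10=r, z−11=o.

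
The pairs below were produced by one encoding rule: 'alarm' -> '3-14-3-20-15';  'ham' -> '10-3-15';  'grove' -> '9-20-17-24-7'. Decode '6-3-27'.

a is letter #1 and maps to 3: an offset of 2. Letters become their 1-based position plus 2 (so a→3, b→4, …).
Decoding 6-3-27: 6→(6−2)÷1=4=d, 3→(3−2)÷1=1=a, 27→(27−2)÷1=25=y.

day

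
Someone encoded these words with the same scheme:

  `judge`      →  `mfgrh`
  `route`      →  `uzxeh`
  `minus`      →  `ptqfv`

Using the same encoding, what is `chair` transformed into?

The shifts repeat in a cycle of length 2: positions 0,1,… shift by +3, +11, then the pattern repeats.
On chair: c+3=f, h+11=s, a+3=d, i+11=t, r+3=u.

fsdtu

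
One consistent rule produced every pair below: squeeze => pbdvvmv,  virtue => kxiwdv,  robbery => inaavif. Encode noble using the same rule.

gnasv

s(18)→p(15) and q(16)→b(1) fit y≡7x+19 (mod 26); the inverse of 7 mod 26 is 15. Each letter's alphabet position (a=0..z=25) is mapped through 7·x+19 mod 26 — an affine cipher.
On noble: n(13)→7·13+19≡6=g; o(14)→7·14+19≡13=n; b(1)→7·1+19≡0=a; l(11)→7·11+19≡18=s; e(4)→7·4+19≡21=v (all mod 26).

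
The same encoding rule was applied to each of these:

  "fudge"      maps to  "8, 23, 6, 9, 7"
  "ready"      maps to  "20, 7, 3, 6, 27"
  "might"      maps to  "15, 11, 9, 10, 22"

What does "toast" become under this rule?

22, 17, 3, 21, 22

Letters become their 1-based position plus 2 (so a→3, b→4, …).
Applying it to toast: t=20→22, o=15→17, a=1→3, s=19→21, t=20→22.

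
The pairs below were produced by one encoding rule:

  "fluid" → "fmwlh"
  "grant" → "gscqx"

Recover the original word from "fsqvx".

frost

In fluid: f→f is +0, l→m is +1, u→w is +2, i→l is +3 — the shift increases by 1 each position. Each letter shifts forward by its position index (0, 1, 2, …) — the shift grows by one for each successive letter.
Decoding fsqvx: f−0=f, s−1=r, q−2=o, v−3=s, x−4=t.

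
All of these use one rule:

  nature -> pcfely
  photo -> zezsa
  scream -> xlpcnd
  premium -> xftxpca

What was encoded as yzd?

The output letters match the input read backwards, each shifted +11: nature reversed is erutan. Read the word backwards and shift each letter +11.
Undoing it on yzd: shift back: y−11=n, z−11=o, d−11=s → nos; then reverse → son.

son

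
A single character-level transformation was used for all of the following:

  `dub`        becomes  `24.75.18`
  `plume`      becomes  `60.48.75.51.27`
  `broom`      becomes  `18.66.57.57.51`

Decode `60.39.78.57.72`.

d(#4)→24 and u(#21)→75: differences scale by 3, so n = 3·pos + 12. The formula is n = 3×(alphabet index, a=1) + 12.
Reversing it on 60.39.78.57.72: 60→(60−12)÷3=16=p, 39→(39−12)÷3=9=i, 78→(78−12)÷3=22=v, 57→(57−12)÷3=15=o, 72→(72−12)÷3=20=t.

pivot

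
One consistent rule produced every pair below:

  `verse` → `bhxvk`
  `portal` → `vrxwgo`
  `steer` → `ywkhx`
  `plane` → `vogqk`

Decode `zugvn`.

A repeating key of period 2 is used — shifts +6, +3 over and over.
Undoing it on zugvn: z−6=t, u−3=r, g−6=a, v−3=s, n−6=h.

trash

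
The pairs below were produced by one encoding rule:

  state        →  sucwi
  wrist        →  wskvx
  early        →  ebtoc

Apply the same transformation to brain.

bsclr

In state: s→s is +0, t→u is +1, a→c is +2, t→w is +3 — the shift increases by 1 each position. Letter i (0-indexed) is shifted by i+0, so successive shifts are 0, 1, 2, ….
On brain: b+0=b, r+1=s, a+2=c, i+3=l, n+4=r.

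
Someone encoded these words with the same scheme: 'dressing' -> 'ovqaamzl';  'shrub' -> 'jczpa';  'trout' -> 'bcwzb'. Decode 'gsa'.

sky

The word is reversed, then every letter is shifted forward by 8.
Undoing it on gsa: shift back: g−8=y, s−8=k, a−8=s → yks; then reverse → sky.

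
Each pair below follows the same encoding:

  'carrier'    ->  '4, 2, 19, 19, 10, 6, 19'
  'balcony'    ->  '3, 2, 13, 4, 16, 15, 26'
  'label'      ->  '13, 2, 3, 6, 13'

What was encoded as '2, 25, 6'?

c is letter #3 and maps to 4: an offset of 1. Letters become their 1-based position plus 1 (so a→2, b→3, …).
Undoing it on 2, 25, 6: 2→(2−1)÷1=1=a, 25→(25−1)÷1=24=x, 6→(6−1)÷1=5=e.

axe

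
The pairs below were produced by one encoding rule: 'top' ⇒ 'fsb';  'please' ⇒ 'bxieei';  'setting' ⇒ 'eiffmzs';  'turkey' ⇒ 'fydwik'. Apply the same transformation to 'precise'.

bdiomei

The shift depends on letter class: consonant t→f is +12, but vowel o→s is +4. Vowels shift forward by 4 and consonants shift forward by 12.
Applying it to precise: p(cons)+12=b, r(cons)+12=d, e(vowel)+4=i, c(cons)+12=o, i(vowel)+4=m, s(cons)+12=e, e(vowel)+4=i.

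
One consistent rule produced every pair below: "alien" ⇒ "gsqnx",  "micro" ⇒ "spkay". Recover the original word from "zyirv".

trail

In alien: a→g is +6, l→s is +7, i→q is +8, e→n is +9 — the shift increases by 1 each position. Each letter shifts forward by (position + 6), i.e. 6, 7, 8, … — the shift grows by one for each successive letter.
Undoing it on zyirv: z−6=t, y−7=r, i−8=a, r−9=i, v−10=l.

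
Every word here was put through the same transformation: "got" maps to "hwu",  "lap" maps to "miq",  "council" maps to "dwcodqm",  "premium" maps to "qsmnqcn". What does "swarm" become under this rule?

txisn

The shift depends on letter class: consonant g→h is +1, but vowel o→w is +8. The rule splits by letter class: vowels +8, consonants +1.
Applying it to swarm: s(cons)+1=t, w(cons)+1=x, a(vowel)+8=i, r(cons)+1=s, m(cons)+1=n.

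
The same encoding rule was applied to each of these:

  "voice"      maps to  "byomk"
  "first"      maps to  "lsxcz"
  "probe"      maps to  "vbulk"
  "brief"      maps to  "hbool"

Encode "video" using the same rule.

bsjou

Shifts by position in voice: pos 0: v→b (+6), pos 1: o→y (+10), pos 2: i→o (+6), pos 3: c→m (+10) — repeating every 2. The shifts repeat in a cycle of length 2: positions 0,1,… shift by +6, +10, then the pattern repeats.
On video: v+6=b, i+10=s, d+6=j, e+10=o, o+6=u.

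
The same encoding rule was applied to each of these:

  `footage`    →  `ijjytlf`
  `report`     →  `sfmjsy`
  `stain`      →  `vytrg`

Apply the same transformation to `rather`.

f(5)→i(8) and o(14)→j(9) fit y≡3x+19 (mod 26); the inverse of 3 mod 26 is 9. Treating letters as 0–25, the rule is x ↦ 3x + 19 (mod 26).
Applying it to rather: r(17)→3·17+19≡18=s; a(0)→3·0+19≡19=t; t(19)→3·19+19≡24=y; h(7)→3·7+19≡14=o; e(4)→3·4+19≡5=f; r(17)→3·17+19≡18=s (all mod 26).

styofs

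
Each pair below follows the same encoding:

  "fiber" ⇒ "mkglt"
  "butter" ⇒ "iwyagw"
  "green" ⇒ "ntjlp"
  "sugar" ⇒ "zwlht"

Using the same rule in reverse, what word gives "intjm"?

block

A repeating key of period 3 is used — shifts +7, +2, +5 over and over.
Decoding intjm: i−7=b, n−2=l, t−5=o, j−7=c, m−2=k.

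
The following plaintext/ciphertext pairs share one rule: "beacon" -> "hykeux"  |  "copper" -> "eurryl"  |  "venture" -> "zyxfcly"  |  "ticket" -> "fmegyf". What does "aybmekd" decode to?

b(1)→h(7) and e(4)→y(24) fit y≡23x+10 (mod 26); the inverse of 23 mod 26 is 17. Each letter's alphabet position (a=0..z=25) is mapped through 23·x+10 mod 26 — an affine cipher.
Decoding aybmekd: a(0)→17·(0−10)≡12=m; y(24)→17·(24−10)≡4=e; b(1)→17·(1−10)≡3=d; m(12)→17·(12−10)≡8=i; e(4)→17·(4−10)≡2=c; k(10)→17·(10−10)≡0=a; d(3)→17·(3−10)≡11=l (all mod 26).

medical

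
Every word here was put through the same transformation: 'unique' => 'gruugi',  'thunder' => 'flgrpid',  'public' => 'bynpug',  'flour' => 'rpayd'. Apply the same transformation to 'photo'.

Shifts by position in unique: pos 0: u→g (+12), pos 1: n→r (+4), pos 2: i→u (+12), pos 3: q→u (+4) — repeating every 2. It's a Vigenère-style cipher with numeric key [12,4]: position i shifts by key[i mod 2].
On photo: p+12=b, h+4=l, o+12=a, t+4=x, o+12=a.

blaxa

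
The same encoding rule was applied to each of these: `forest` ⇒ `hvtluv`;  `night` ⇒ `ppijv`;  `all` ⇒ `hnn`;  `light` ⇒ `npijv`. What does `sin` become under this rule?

The shift depends on letter class: consonant f→h is +2, but vowel o→v is +7. Two shifts are in play — +7 for a/e/i/o/u, +2 for every other letter.
Applying it to sin: s(cons)+2=u, i(vowel)+7=p, n(cons)+2=p.

upp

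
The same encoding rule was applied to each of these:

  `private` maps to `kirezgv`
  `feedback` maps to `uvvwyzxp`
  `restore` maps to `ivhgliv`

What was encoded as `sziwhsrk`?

hardship

Each letter is replaced by its mirror in the alphabet: a↔z, b↔y, c↔x, and so on (the Atbash cipher).
Reversing it on sziwhsrk: s↔h, z↔a, i↔r, w↔d, h↔s, s↔h, r↔i, k↔p.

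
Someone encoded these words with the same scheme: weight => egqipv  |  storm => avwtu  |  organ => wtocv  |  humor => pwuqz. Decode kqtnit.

collar

Shifts by position in weight: pos 0: w→e (+8), pos 1: e→g (+2), pos 2: i→q (+8), pos 3: g→i (+2) — repeating every 2. A repeating key of period 2 is used — shifts +8, +2 over and over.
Decoding kqtnit: k−8=c, q−2=o, t−8=l, n−2=l, i−8=a, t−2=r.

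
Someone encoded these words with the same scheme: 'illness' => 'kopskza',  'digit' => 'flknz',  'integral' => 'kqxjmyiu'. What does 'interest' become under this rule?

kqxjxlac

Letter i (0-indexed) is shifted by i+2, so successive shifts are 2, 3, 4, ….
On interest: i+2=k, n+3=q, t+4=x, e+5=j, r+6=x, e+7=l, s+8=a, t+9=c.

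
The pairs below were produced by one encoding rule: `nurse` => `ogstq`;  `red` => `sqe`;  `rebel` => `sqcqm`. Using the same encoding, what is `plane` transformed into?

The shift depends on letter class: consonant n→o is +1, but vowel u→g is +12. Two shifts are in play — +12 for a/e/i/o/u, +1 for every other letter.
Applying it to plane: p(cons)+1=q, l(cons)+1=m, a(vowel)+12=m, n(cons)+1=o, e(vowel)+12=q.

qmmoq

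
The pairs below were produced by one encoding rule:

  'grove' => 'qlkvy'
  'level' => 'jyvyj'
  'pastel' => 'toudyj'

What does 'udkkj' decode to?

g(6)→q(16) and r(17)→l(11) fit y≡9x+14 (mod 26); the inverse of 9 mod 26 is 3. Each letter's alphabet position (a=0..z=25) is mapped through 9·x+14 mod 26 — an affine cipher.
Decoding udkkj: u(20)→3·(20−14)≡18=s; d(3)→3·(3−14)≡19=t; k(10)→3·(10−14)≡14=o; k(10)→3·(10−14)≡14=o; j(9)→3·(9−14)≡11=l (all mod 26).

stool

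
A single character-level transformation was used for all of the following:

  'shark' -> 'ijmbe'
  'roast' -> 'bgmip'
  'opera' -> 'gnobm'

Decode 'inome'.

Treating letters as 0–25, the rule is x ↦ 7x + 12 (mod 26).
Decoding inome: i(8)→15·(8−12)≡18=s; n(13)→15·(13−12)≡15=p; o(14)→15·(14−12)≡4=e; m(12)→15·(12−12)≡0=a; e(4)→15·(4−12)≡10=k (all mod 26).

speak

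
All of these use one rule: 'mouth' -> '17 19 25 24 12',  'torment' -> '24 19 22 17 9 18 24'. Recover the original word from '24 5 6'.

m is letter #13 and maps to 17: an offset of 4. Each letter is replaced by its alphabet position (a=1..z=26) + 4.
Decoding 24 5 6: 24→(24−4)÷1=20=t, 5→(5−4)÷1=1=a, 6→(6−4)÷1=2=b.

tab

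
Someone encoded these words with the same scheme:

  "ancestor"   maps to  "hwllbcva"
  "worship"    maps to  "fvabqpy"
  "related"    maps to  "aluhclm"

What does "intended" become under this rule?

pwclwmlm

The rule splits by letter class: vowels +7, consonants +9.
Applying it to intended: i(vowel)+7=p, n(cons)+9=w, t(cons)+9=c, e(vowel)+7=l, n(cons)+9=w, d(cons)+9=m, e(vowel)+7=l, d(cons)+9=m.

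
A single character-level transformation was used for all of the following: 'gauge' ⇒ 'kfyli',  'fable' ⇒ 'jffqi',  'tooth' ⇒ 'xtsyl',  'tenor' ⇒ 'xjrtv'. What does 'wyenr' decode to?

Shifts by position in gauge: pos 0: g→k (+4), pos 1: a→f (+5), pos 2: u→y (+4), pos 3: g→l (+5) — repeating every 2. The shifts repeat in a cycle of length 2: positions 0,1,… shift by +4, +5, then the pattern repeats.
Undoing it on wyenr: w−4=s, y−5=t, e−4=a, n−5=i, r−4=n.

stain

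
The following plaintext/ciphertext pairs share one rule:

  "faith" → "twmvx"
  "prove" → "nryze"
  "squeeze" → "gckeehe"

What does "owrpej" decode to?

warden

f(5)→t(19) and a(0)→w(22) fit y≡15x+22 (mod 26); the inverse of 15 mod 26 is 7. Treating letters as 0–25, the rule is x ↦ 15x + 22 (mod 26).
Reversing it on owrpej: o(14)→7·(14−22)≡22=w; w(22)→7·(22−22)≡0=a; r(17)→7·(17−22)≡17=r; p(15)→7·(15−22)≡3=d; e(4)→7·(4−22)≡4=e; j(9)→7·(9−22)≡13=n (all mod 26).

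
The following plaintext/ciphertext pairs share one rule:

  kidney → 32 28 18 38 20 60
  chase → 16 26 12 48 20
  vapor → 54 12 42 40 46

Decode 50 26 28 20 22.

thief

Each letter becomes 2×(its alphabet position, a=1..z=26) + 10.
Reversing it on 50 26 28 20 22: 50→(50−10)÷2=20=t, 26→(26−10)÷2=8=h, 28→(28−10)÷2=9=i, 20→(20−10)÷2=5=e, 22→(22−10)÷2=6=f.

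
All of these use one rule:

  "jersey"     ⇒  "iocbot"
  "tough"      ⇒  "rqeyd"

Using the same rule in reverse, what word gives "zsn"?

dip

The output letters match the input read backwards, each shifted +10: jersey reversed is yesrej. The word is reversed, then every letter is shifted forward by 10.
Decoding zsn: shift back: z−10=p, s−10=i, n−10=d → pid; then reverse → dip.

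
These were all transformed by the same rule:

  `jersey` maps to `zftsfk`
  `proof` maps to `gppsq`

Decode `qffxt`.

sweep

The output letters match the input read backwards, each shifted +1: jersey reversed is yesrej. Read the word backwards and shift each letter +1.
Undoing it on qffxt: shift back: q−1=p, f−1=e, f−1=e, x−1=w, t−1=s → peews; then reverse → sweep.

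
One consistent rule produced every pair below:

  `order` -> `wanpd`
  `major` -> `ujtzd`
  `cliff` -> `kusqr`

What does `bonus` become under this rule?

In order: o→w is +8, r→a is +9, d→n is +10, e→p is +11 — the shift increases by 1 each position. Each letter shifts forward by (position + 8), i.e. 8, 9, 10, … — the shift grows by one for each successive letter.
For bonus: b+8=j, o+9=x, n+10=x, u+11=f, s+12=e.

jxxfe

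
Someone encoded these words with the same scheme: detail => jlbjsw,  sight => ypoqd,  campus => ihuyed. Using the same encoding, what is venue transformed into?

blvdo

In detail: d→j is +6, e→l is +7, t→b is +8, a→j is +9 — the shift increases by 1 each position. The shift increases by 1 at each position, starting from +6: 6, 7, 8, ….
On venue: v+6=b, e+7=l, n+8=v, u+9=d, e+10=o.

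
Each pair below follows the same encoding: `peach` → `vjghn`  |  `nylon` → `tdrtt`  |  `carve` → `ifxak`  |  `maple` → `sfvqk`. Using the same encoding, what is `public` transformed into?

vzhqoh

Shifts by position in peach: pos 0: p→v (+6), pos 1: e→j (+5), pos 2: a→g (+6), pos 3: c→h (+5) — repeating every 2. A repeating key of period 2 is used — shifts +6, +5 over and over.
On public: p+6=v, u+5=z, b+6=h, l+5=q, i+6=o, c+5=h.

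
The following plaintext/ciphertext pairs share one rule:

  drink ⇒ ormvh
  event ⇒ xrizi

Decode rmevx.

Read the word backwards and shift each letter +4.
Decoding rmevx: shift back: r−4=n, m−4=i, e−4=a, v−4=r, x−4=t → niart; then reverse → train.

train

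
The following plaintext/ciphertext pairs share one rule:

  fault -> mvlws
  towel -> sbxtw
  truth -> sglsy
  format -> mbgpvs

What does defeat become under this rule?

f(5)→m(12) and a(0)→v(21) fit y≡19x+21 (mod 26); the inverse of 19 mod 26 is 11. Each letter's alphabet position (a=0..z=25) is mapped through 19·x+21 mod 26 — an affine cipher.
On defeat: d(3)→19·3+21≡0=a; e(4)→19·4+21≡19=t; f(5)→19·5+21≡12=m; e(4)→19·4+21≡19=t; a(0)→19·0+21≡21=v; t(19)→19·19+21≡18=s (all mod 26).

atmtvs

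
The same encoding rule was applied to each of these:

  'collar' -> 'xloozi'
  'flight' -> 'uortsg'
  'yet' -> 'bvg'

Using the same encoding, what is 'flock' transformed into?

Each pair mirrors across the alphabet (c↔x, o↔l, l↔o): positions sum to 25. Letters are reflected about the middle of the alphabet (position → 25−position): Atbash.
On flock: f↔u, l↔o, o↔l, c↔x, k↔p.

uolxp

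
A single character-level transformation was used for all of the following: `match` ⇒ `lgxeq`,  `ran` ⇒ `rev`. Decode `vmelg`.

chair

The output letters match the input read backwards, each shifted +4: match reversed is hctam. Two steps: reverse the string, then apply a Caesar shift of +4.
Reversing it on vmelg: shift back: v−4=r, m−4=i, e−4=a, l−4=h, g−4=c → riahc; then reverse → chair.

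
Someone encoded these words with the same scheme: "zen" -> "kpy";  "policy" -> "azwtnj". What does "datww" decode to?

spill

Compare letters: z→k is +11, e→p is +11, n→y is +11 — a constant shift. Each letter is shifted forward by 11 in the alphabet (a Caesar shift of +11).
Reversing it on datww: d−11=s, a−11=p, t−11=i, w−11=l, w−11=l.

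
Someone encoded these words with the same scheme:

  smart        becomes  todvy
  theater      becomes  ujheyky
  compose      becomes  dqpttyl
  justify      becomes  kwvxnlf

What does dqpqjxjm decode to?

commerce

In smart: s→t is +1, m→o is +2, a→d is +3, r→v is +4 — the shift increases by 1 each position. The shift increases by 1 at each position, starting from +1: 1, 2, 3, ….
Decoding dqpqjxjm: d−1=c, q−2=o, p−3=m, q−4=m, j−5=e, x−6=r, j−7=c, m−8=e.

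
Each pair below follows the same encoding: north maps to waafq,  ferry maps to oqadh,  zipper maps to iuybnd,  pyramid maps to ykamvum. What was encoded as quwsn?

hinge

Shifts by position in north: pos 0: n→w (+9), pos 1: o→a (+12), pos 2: r→a (+9), pos 3: t→f (+12) — repeating every 2. The shifts repeat in a cycle of length 2: positions 0,1,… shift by +9, +12, then the pattern repeats.
Decoding quwsn: q−9=h, u−12=i, w−9=n, s−12=g, n−9=e.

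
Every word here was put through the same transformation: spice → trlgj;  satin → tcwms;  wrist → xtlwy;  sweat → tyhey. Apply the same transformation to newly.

ogzpd

In spice: s→t is +1, p→r is +2, i→l is +3, c→g is +4 — the shift increases by 1 each position. The shift increases by 1 at each position, starting from +1: 1, 2, 3, ….
Applying it to newly: n+1=o, e+2=g, w+3=z, l+4=p, y+5=d.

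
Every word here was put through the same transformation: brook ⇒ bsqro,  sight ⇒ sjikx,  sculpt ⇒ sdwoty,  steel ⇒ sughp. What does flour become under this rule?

fmqxv

In brook: b→b is +0, r→s is +1, o→q is +2, o→r is +3 — the shift increases by 1 each position. The shift increases by 1 at each position, starting from +0: 0, 1, 2, ….
Applying it to flour: f+0=f, l+1=m, o+2=q, u+3=x, r+4=v.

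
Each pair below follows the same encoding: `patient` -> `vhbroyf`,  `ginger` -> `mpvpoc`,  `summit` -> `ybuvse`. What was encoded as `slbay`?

In patient: p→v is +6, a→h is +7, t→b is +8, i→r is +9 — the shift increases by 1 each position. Each letter shifts forward by (position + 6), i.e. 6, 7, 8, … — the shift grows by one for each successive letter.
Reversing it on slbay: s−6=m, l−7=e, b−8=t, a−9=r, y−10=o.

metro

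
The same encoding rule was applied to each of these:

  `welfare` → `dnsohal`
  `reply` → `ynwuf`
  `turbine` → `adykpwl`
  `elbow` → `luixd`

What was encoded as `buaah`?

ultra

Shifts by position in welfare: pos 0: w→d (+7), pos 1: e→n (+9), pos 2: l→s (+7), pos 3: f→o (+9) — repeating every 2. It's a Vigenère-style cipher with numeric key [7,9]: position i shifts by key[i mod 2].
Reversing it on buaah: b−7=u, u−9=l, a−7=t, a−9=r, h−7=a.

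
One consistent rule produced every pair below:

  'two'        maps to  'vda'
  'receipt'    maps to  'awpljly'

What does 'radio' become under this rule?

vpkhy

The output letters match the input read backwards, each shifted +7: two reversed is owt. The word is reversed, then every letter is shifted forward by 7.
For radio: reverse → oidar; then shift: o+7=v, i+7=p, d+7=k, a+7=h, r+7=y.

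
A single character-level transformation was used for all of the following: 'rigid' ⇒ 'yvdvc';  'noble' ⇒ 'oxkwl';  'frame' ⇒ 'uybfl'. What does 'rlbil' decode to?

r(17)→y(24) and i(8)→v(21) fit y≡9x+1 (mod 26); the inverse of 9 mod 26 is 3. Treating letters as 0–25, the rule is x ↦ 9x + 1 (mod 26).
Decoding rlbil: r(17)→3·(17−1)≡22=w; l(11)→3·(11−1)≡4=e; b(1)→3·(1−1)≡0=a; i(8)→3·(8−1)≡21=v; l(11)→3·(11−1)≡4=e (all mod 26).

weave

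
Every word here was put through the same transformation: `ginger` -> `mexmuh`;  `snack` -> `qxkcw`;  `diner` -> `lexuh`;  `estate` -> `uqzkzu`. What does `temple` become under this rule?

zuopfu

g(6)→m(12) and i(8)→e(4) fit y≡9x+10 (mod 26); the inverse of 9 mod 26 is 3. This is an affine cipher: with a=0,…,z=25, each position x becomes (9x+10) mod 26.
For temple: t(19)→9·19+10≡25=z; e(4)→9·4+10≡20=u; m(12)→9·12+10≡14=o; p(15)→9·15+10≡15=p; l(11)→9·11+10≡5=f; e(4)→9·4+10≡20=u (all mod 26).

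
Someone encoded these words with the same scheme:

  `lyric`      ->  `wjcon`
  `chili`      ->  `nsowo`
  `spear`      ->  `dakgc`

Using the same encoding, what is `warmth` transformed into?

The shift depends on letter class: consonant l→w is +11, but vowel i→o is +6. The rule splits by letter class: vowels +6, consonants +11.
For warmth: w(cons)+11=h, a(vowel)+6=g, r(cons)+11=c, m(cons)+11=x, t(cons)+11=e, h(cons)+11=s.

hgcxes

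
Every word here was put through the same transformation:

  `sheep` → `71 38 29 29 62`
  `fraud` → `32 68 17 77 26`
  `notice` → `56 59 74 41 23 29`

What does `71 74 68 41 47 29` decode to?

s(#19)→71 and h(#8)→38: differences scale by 3, so n = 3·pos + 14. With a=1..z=26, the number is 3·pos + 14.
Reversing it on 71 74 68 41 47 29: 71→(71−14)÷3=19=s, 74→(74−14)÷3=20=t, 68→(68−14)÷3=18=r, 41→(41−14)÷3=9=i, 47→(47−14)÷3=11=k, 29→(29−14)÷3=5=e.

strike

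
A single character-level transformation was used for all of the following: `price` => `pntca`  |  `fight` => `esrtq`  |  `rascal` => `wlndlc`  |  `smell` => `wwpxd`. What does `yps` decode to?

The output letters match the input read backwards, each shifted +11: price reversed is ecirp. The word is reversed, then every letter is shifted forward by 11.
Decoding yps: shift back: y−11=n, p−11=e, s−11=h → neh; then reverse → hen.

hen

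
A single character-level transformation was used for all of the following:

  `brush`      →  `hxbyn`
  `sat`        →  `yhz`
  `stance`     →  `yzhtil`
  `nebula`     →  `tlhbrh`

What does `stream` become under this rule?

Vowels shift forward by 7 and consonants shift forward by 6.
On stream: s(cons)+6=y, t(cons)+6=z, r(cons)+6=x, e(vowel)+7=l, a(vowel)+7=h, m(cons)+6=s.

yzxlhs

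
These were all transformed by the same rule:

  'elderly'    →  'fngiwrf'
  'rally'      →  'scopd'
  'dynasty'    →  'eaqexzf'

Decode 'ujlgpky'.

thicker

In elderly: e→f is +1, l→n is +2, d→g is +3, e→i is +4 — the shift increases by 1 each position. Letter i (0-indexed) is shifted by i+1, so successive shifts are 1, 2, 3, ….
Reversing it on ujlgpky: u−1=t, j−2=h, l−3=i, g−4=c, p−5=k, k−6=e, y−7=r.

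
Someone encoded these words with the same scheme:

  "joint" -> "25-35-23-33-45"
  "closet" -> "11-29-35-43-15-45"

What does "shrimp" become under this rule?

43-21-41-23-31-37

j(#10)→25 and o(#15)→35: differences scale by 2, so n = 2·pos + 5. The formula is n = 2×(alphabet index, a=1) + 5.
Applying it to shrimp: s=19→43, h=8→21, r=18→41, i=9→23, m=13→31, p=16→37.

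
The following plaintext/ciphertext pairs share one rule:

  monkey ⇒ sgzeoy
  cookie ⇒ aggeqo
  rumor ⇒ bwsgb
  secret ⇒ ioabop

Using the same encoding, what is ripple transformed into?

m(12)→s(18) and o(14)→g(6) fit y≡7x+12 (mod 26); the inverse of 7 mod 26 is 15. Each letter's alphabet position (a=0..z=25) is mapped through 7·x+12 mod 26 — an affine cipher.
On ripple: r(17)→7·17+12≡1=b; i(8)→7·8+12≡16=q; p(15)→7·15+12≡13=n; p(15)→7·15+12≡13=n; l(11)→7·11+12≡11=l; e(4)→7·4+12≡14=o (all mod 26).

bqnnlo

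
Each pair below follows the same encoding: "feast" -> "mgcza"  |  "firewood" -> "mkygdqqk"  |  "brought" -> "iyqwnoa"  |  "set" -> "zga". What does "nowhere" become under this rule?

The shift depends on letter class: consonant f→m is +7, but vowel e→g is +2. Vowels shift forward by 2 and consonants shift forward by 7.
Applying it to nowhere: n(cons)+7=u, o(vowel)+2=q, w(cons)+7=d, h(cons)+7=o, e(vowel)+2=g, r(cons)+7=y, e(vowel)+2=g.

uqdogyg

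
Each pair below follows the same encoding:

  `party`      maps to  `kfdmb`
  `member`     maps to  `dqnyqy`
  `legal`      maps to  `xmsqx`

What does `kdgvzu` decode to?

Two steps: reverse the string, then apply a Caesar shift of +12.
Undoing it on kdgvzu: shift back: k−12=y, d−12=r, g−12=u, v−12=j, z−12=n, u−12=i → yrujni; then reverse → injury.

injury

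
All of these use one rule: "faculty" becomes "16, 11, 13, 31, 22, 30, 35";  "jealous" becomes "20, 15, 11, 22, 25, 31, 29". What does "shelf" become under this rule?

f is letter #6 and maps to 16: an offset of 10. Letters become their 1-based position plus 10 (so a→11, b→12, …).
For shelf: s=19→29, h=8→18, e=5→15, l=12→22, f=6→16.

29, 18, 15, 22, 16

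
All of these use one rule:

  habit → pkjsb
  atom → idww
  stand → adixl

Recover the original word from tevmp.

A repeating key of period 2 is used — shifts +8, +10 over and over.
Undoing it on tevmp: t−8=l, e−10=u, v−8=n, m−10=c, p−8=h.

lunch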